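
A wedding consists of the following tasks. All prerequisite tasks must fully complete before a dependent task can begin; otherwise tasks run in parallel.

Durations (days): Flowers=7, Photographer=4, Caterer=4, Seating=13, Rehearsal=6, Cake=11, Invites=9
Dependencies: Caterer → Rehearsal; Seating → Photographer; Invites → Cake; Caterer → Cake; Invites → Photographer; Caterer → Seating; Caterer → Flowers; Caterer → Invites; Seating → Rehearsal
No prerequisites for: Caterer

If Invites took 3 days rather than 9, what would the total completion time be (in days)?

Actual critical path: Caterer→Invites→Cake = 4+9+11 = 24 ⇒ 24 days.
Since Invites is critical, the -6 change carries straight to that chain (now 18 days).
Now Caterer→Seating→Rehearsal = 4+13+6 = 23 is longest, so the finish becomes 23 days.

23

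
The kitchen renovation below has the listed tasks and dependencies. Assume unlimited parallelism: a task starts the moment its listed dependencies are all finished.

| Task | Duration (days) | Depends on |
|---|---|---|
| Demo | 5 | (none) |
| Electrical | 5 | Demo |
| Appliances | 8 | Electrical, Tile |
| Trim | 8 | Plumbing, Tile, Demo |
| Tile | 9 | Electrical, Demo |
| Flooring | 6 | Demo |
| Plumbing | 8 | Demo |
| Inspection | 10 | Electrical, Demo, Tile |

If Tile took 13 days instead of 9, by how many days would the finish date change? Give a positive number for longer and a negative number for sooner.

4

As given, the longest chain is Demo→Electrical→Tile→Inspection = 5+5+9+10 = 29, so the finish is 29 days.
Tile is on the critical path; changing it to 13 makes that path 33 days.
That remains the longest chain; total 33 days.
Change in finish: 33 − 29 = +4 days.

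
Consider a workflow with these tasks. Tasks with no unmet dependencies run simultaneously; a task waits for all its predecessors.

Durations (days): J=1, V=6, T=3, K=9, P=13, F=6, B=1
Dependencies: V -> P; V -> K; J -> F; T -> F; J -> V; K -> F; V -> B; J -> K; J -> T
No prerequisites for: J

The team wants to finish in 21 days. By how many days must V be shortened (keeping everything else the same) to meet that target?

Current finish: 22 days; target: 21.
V is on every critical path, so each day cut from V cuts the finish by one (this holds down to a finish of 17).
Need 22 − 21 = 1 day off V → V becomes 5 days, finish becomes 21.

1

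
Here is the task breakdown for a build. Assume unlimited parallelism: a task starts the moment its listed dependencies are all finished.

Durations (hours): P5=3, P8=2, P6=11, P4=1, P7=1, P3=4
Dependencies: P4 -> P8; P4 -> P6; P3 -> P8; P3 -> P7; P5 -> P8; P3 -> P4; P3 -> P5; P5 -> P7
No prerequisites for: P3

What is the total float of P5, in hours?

Critical path: P3→P4→P6 = 4+1+11 = 16, so the finish is 16 hours.
P5 finishes as early as 7 and must finish by 14.
So P5 can slip 14 − 7 = 7 hours.

7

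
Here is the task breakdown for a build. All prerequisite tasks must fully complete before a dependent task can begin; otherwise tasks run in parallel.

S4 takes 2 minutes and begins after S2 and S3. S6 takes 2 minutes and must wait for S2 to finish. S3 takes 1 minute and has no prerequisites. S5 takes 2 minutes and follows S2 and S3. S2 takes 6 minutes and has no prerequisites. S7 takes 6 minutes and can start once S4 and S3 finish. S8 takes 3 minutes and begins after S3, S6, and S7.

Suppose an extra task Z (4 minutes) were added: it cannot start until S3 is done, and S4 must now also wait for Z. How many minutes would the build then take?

17

Originally the build takes 17 minutes.
With Z inserted, S4 now waits for max(S2, S3, Z).
New critical path: S2→S4→S7→S8 = 6+2+6+3 = 17 ⇒ 17 minutes.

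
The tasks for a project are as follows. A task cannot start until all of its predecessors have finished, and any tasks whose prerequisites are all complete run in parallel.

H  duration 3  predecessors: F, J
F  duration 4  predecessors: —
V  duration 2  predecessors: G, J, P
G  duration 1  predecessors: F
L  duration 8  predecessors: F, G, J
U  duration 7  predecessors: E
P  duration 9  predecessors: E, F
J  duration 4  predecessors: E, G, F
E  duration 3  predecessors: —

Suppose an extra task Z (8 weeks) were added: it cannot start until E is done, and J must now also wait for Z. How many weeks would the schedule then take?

Originally the schedule takes 17 weeks.
With Z inserted, J now waits for max(E, G, F, Z).
New critical path: E→Z→J→L = 3+8+4+8 = 23 ⇒ 23 weeks.

23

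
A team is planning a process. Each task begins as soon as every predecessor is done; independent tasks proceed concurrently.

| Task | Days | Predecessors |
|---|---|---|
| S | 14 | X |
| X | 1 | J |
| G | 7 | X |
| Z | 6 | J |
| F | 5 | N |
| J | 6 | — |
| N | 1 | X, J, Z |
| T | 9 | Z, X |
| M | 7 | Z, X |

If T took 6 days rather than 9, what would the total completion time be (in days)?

Baseline: J→Z→T = 6+6+9 = 21 → 21 days.
Since T is critical, the -3 change carries straight to that chain (now 18 days).
Now J→X→S = 6+1+14 = 21 is longest, so the finish becomes 21 days.

21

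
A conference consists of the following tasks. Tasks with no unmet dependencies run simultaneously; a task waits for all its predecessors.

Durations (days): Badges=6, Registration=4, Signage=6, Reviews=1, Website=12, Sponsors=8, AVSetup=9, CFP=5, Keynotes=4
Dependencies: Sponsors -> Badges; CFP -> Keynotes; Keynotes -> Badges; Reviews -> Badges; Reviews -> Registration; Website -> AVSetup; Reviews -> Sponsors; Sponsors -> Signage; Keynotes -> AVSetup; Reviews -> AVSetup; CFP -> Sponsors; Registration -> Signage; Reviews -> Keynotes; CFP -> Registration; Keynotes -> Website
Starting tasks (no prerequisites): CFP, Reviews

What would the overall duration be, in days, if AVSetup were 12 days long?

33

Actual critical path: CFP→Keynotes→Website→AVSetup = 5+4+12+9 = 30 ⇒ 30 days.
Since AVSetup is critical, the +3 change carries straight to that chain (now 33 days).
That remains the longest chain; total 33 days.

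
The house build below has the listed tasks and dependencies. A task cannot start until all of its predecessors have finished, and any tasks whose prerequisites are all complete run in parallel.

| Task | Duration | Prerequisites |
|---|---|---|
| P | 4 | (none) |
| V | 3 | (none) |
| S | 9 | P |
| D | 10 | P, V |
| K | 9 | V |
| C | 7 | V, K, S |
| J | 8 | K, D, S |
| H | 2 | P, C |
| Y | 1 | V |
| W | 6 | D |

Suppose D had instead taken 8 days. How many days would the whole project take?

Actual critical path: P→D→J = 4+10+8 = 22 ⇒ 22 days.
D lies on that path, so at 8 days the path becomes 20 days.
Now P→S→C→H = 4+9+7+2 = 22 is longest, so the finish becomes 22 days.

22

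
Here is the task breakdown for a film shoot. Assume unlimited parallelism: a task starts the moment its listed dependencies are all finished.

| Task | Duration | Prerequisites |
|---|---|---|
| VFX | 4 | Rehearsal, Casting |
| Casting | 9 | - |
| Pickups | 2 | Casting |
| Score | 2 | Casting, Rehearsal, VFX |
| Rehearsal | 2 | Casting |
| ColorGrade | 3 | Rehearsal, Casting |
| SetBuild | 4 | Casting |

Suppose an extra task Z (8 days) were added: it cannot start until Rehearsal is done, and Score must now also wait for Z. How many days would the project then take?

21

Originally the project takes 17 days.
With Z inserted, Score now waits for max(Casting, Rehearsal, VFX, Z).
New critical path: Casting→Rehearsal→Z→Score = 9+2+8+2 = 21 ⇒ 21 days.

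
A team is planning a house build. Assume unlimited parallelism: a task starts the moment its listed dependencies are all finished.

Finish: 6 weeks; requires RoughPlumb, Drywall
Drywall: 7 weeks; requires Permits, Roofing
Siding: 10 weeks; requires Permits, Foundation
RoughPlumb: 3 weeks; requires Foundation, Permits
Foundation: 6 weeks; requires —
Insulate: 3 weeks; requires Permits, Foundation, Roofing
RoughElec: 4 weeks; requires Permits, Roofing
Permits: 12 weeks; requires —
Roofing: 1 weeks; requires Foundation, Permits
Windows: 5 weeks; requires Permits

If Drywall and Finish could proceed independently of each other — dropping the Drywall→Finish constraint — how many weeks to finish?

22

Before: longest chain Permits→Roofing→Drywall→Finish = 12+1+7+6 = 26, finish 26.
Without Drywall→Finish, Finish's earliest start moves from 20 to 15.
After: Permits→Siding = 12+10 = 22 → 22 weeks.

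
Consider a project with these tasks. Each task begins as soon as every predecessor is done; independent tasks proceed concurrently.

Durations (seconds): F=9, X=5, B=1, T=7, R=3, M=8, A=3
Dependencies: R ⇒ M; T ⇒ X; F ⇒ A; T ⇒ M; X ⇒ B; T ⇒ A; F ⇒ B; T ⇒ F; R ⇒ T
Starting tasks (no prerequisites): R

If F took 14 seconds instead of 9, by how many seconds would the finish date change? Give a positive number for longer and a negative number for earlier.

5

Actual critical path: R→T→F→A = 3+7+9+3 = 22 ⇒ 22 seconds.
F is on the critical path; changing it to 14 makes that path 27 seconds.
That remains the longest chain; total 27 seconds.
Change in finish: 27 − 22 = +5 seconds.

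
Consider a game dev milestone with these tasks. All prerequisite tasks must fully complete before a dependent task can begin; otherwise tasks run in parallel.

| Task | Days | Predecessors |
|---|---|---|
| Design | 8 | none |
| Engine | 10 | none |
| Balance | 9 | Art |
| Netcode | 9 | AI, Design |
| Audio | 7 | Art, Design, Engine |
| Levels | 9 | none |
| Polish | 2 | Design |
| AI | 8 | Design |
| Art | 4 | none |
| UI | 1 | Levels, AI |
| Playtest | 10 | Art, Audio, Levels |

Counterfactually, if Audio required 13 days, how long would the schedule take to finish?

33

As given, the longest chain is Engine→Audio→Playtest = 10+7+10 = 27, so the finish is 27 days.
Audio is on the critical path; changing it to 13 makes that path 33 days.
The critical path is still Engine→Audio→Playtest; finish is now 33 days.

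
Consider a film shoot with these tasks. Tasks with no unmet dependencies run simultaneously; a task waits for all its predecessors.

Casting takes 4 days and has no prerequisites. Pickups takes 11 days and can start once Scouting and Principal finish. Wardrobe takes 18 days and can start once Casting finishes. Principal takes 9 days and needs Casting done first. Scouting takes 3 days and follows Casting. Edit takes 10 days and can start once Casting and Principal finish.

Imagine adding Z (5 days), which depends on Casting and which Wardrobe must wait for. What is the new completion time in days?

Originally the plan takes 24 days.
With Z inserted, Wardrobe now waits for max(Casting, Z).
New critical path: Casting→Z→Wardrobe = 4+5+18 = 27 ⇒ 27 days.

27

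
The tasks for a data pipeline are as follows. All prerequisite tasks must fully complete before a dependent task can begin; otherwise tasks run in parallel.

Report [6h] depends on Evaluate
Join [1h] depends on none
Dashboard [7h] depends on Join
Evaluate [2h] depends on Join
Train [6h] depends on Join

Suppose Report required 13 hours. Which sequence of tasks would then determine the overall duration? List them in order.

Join, Evaluate, Report

As given, the longest chain is Join→Evaluate→Report = 1+2+6 = 9, so the finish is 9 hours.
Report lies on that path, so at 13 hours the path becomes 16 hours.
That remains the longest chain; total 16 hours.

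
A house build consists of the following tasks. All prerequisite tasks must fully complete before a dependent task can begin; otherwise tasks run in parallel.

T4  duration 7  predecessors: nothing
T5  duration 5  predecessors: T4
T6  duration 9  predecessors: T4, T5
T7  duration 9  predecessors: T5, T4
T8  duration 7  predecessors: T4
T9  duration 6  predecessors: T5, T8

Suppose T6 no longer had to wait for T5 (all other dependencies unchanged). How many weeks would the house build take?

21

Before: longest chain T4→T5→T6 = 7+5+9 = 21, finish 21.
Without T5→T6, T6's earliest start moves from 12 to 7.
New critical path: T4→T5→T7 = 7+5+9 = 21 ⇒ 21 weeks.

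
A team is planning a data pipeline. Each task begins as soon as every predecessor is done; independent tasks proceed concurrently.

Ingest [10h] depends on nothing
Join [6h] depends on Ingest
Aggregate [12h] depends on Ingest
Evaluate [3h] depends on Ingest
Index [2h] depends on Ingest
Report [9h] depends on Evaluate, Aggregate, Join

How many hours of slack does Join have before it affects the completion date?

Ingest→Aggregate→Report = 10+12+9 = 31 sets the makespan at 31 hours.
Join finishes as early as 16 and must finish by 22.
So Join can slip 22 − 16 = 6 hours.

6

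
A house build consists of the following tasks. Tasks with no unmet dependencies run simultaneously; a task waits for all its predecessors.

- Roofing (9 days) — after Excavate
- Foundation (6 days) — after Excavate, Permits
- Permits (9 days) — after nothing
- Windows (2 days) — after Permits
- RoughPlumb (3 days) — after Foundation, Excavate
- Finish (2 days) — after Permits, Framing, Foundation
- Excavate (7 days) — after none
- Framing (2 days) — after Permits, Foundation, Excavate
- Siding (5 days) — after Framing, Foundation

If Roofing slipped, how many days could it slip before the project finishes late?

6

Critical path: Permits→Foundation→Framing→Siding = 9+6+2+5 = 22, so the finish is 22 days.
Longest path through Roofing: 16 days (earliest finish 16, latest finish 22).
So Roofing can slip 22 − 16 = 6 days.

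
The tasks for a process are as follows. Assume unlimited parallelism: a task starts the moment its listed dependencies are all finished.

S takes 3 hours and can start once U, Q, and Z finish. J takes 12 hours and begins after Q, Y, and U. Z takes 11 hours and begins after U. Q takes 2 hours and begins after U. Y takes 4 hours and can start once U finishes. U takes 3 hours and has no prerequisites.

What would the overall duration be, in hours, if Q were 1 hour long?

19

As given, the longest chain is U→Y→J = 3+4+12 = 19, so the finish is 19 hours.
The longest path through Q is only 17 hours, so Q has float 2.
No other chain overtakes it, so the finish is 19 hours.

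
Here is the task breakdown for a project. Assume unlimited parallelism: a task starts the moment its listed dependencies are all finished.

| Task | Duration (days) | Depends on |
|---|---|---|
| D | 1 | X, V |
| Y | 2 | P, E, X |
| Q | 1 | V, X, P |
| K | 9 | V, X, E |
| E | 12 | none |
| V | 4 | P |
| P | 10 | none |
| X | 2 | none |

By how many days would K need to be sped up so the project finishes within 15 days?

Current finish: 23 days; target: 15.
K is on every critical path, so each day cut from K cuts the finish by one (this holds down to a finish of 15).
Need 23 − 15 = 8 days off K → K becomes 1 day, finish becomes 15.

8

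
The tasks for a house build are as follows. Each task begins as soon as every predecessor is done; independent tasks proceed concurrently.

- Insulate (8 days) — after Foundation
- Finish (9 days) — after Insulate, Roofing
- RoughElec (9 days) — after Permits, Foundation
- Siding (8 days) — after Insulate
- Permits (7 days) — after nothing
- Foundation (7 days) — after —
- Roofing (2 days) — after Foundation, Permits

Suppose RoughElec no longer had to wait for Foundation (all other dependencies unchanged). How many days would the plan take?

24

With the dependency in place, Foundation→Insulate→Finish = 7+8+9 = 24 sets the finish at 24 days.
Dropping Foundation→RoughElec doesn't change RoughElec's earliest start (7); another predecessor still binds.
After: Foundation→Insulate→Finish = 7+8+9 = 24 → 24 days.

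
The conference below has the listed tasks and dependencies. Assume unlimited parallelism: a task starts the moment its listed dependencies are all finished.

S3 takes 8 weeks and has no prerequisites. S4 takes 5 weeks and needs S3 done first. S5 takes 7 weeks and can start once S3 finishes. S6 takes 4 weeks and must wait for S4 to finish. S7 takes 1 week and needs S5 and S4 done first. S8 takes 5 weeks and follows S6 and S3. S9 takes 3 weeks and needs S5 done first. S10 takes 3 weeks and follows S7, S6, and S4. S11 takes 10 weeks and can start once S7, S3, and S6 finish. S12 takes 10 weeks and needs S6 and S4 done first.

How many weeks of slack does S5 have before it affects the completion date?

1

S3→S4→S6→S11 = 8+5+4+10 = 27 sets the makespan at 27 weeks.
S5 finishes as early as 15 and must finish by 16.
Float = 27 − 26 = 1.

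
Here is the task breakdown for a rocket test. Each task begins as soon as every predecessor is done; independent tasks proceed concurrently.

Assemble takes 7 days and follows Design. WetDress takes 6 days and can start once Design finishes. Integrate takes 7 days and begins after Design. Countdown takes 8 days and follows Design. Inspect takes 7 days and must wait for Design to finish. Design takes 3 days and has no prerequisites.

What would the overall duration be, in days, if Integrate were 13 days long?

16

Baseline: Design→Countdown = 3+8 = 11 → 11 days.
The longest path through Integrate is only 10 days, so Integrate has float 1.
New critical path: Design→Integrate = 3+13 = 16 ⇒ 16 days.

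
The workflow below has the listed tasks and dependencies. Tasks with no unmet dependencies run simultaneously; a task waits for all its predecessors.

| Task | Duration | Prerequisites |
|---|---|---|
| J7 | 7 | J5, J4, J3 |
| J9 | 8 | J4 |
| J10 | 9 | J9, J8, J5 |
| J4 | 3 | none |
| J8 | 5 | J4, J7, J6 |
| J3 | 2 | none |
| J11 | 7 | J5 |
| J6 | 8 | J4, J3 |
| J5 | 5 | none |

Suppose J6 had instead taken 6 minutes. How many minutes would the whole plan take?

Actual critical path: J5→J7→J8→J10 = 5+7+5+9 = 26 ⇒ 26 minutes.
The longest path through J6 is only 25 minutes, so J6 has float 1.
That remains the longest chain; total 26 minutes.

26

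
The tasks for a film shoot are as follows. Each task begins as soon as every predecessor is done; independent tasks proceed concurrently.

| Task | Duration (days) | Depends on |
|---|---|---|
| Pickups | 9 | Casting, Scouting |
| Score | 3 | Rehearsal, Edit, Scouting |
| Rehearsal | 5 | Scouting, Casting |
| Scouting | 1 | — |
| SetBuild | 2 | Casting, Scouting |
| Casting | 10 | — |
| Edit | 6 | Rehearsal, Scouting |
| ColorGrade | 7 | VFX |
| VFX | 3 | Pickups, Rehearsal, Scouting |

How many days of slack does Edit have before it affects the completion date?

Critical path: Casting→Pickups→VFX→ColorGrade = 10+9+3+7 = 29, so the finish is 29 days.
Longest path through Edit: 24 days (earliest finish 21, latest finish 26).
So Edit can slip 26 − 21 = 5 days.

5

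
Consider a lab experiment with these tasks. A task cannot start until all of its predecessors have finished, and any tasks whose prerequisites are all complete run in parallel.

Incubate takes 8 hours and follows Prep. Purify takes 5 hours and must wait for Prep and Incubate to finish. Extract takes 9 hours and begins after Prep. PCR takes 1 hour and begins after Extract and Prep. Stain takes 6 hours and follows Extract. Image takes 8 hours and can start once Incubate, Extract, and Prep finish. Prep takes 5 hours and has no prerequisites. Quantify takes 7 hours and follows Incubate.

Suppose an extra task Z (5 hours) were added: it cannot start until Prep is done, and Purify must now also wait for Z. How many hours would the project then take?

22

Originally the project takes 22 hours.
With Z inserted, Purify now waits for max(Prep, Incubate, Z).
New critical path: Prep→Extract→Image = 5+9+8 = 22 ⇒ 22 hours.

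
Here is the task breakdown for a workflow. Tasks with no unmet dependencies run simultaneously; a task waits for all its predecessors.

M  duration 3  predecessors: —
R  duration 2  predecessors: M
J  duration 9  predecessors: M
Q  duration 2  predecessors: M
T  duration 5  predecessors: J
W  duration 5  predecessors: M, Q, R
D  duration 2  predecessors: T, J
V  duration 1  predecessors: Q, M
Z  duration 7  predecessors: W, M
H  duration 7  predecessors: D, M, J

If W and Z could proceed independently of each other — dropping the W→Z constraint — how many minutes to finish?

Original critical path: M→J→T→D→H = 3+9+5+2+7 = 26 ⇒ 26 minutes.
Without W→Z, Z's earliest start moves from 10 to 3.
The longest chain is now M→J→T→D→H = 3+9+5+2+7 = 26, so the plan takes 26 minutes.

26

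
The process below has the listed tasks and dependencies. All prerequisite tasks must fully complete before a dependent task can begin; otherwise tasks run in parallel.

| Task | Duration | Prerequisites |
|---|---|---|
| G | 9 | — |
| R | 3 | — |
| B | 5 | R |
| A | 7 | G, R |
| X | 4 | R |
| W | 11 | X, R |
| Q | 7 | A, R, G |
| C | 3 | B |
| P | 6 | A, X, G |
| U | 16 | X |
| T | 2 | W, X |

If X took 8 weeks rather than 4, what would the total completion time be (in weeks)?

27

The binding path is R→X→U = 3+4+16 = 23; finish at 23 weeks.
Since X is critical, the +4 change carries straight to that chain (now 27 weeks).
That remains the longest chain; total 27 weeks.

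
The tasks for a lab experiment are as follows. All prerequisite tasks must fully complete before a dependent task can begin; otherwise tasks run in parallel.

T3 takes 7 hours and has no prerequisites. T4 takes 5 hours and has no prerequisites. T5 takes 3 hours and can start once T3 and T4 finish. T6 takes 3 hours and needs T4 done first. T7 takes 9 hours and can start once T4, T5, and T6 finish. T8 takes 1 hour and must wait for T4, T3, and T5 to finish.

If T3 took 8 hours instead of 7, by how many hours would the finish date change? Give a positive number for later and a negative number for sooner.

As given, the longest chain is T3→T5→T7 = 7+3+9 = 19, so the finish is 19 hours.
Since T3 is critical, the +1 change carries straight to that chain (now 20 hours).
That remains the longest chain; total 20 hours.
Change in finish: 20 − 19 = +1 hours.

1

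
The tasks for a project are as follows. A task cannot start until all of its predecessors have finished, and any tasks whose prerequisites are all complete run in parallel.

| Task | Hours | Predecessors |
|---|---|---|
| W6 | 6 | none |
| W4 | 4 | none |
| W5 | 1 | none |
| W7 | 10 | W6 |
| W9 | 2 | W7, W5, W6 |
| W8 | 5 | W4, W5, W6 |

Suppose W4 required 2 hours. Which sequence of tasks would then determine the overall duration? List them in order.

Actual critical path: W6→W7→W9 = 6+10+2 = 18 ⇒ 18 hours.
W4 is off the critical path — its longest chain is 9 hours, giving 9 of slack.
The critical path is still W6→W7→W9; finish is now 18 hours.

W6, W7, W9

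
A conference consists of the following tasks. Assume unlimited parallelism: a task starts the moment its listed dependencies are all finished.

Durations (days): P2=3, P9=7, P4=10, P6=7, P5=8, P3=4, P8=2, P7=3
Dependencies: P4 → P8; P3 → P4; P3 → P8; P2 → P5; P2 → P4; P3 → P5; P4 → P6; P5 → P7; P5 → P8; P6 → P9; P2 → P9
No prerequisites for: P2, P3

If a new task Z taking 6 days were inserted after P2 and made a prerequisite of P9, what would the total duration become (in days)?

Originally the project takes 28 days.
With Z inserted, P9 now waits for max(P2, P6, Z).
New critical path: P3→P4→P6→P9 = 4+10+7+7 = 28 ⇒ 28 days.

28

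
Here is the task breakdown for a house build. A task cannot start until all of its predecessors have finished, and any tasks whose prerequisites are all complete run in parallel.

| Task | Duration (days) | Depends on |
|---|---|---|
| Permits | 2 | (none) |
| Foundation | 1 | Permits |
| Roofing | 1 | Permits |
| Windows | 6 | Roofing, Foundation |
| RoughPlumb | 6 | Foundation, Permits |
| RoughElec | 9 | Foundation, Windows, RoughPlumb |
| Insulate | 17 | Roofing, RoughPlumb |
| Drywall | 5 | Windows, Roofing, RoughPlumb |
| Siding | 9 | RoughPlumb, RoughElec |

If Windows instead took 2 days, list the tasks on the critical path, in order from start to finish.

Permits, Foundation, RoughPlumb, RoughElec, Siding

Actual critical path: Permits→Foundation→Windows→RoughElec→Siding = 2+1+6+9+9 = 27 ⇒ 27 days.
Windows is on the critical path; changing it to 2 makes that path 23 days.
Now Permits→Foundation→RoughPlumb→RoughElec→Siding = 2+1+6+9+9 = 27 is longest, so the finish becomes 27 days.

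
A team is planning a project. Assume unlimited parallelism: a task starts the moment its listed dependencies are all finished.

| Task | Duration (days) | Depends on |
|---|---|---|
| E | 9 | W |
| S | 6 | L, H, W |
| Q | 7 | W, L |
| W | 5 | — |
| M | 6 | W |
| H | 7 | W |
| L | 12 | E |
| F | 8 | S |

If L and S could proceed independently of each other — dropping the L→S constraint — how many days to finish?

Original critical path: W→E→L→S→F = 5+9+12+6+8 = 40 ⇒ 40 days.
Without L→S, S's earliest start moves from 26 to 12.
The longest chain is now W→E→L→Q = 5+9+12+7 = 33, so the project takes 33 days.

33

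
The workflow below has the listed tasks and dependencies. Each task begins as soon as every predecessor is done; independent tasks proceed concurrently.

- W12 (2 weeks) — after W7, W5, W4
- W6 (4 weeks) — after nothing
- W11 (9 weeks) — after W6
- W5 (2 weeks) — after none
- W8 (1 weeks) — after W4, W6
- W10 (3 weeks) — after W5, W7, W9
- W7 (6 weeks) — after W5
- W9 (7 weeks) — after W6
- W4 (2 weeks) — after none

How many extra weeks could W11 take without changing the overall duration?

Critical path: W6→W9→W10 = 4+7+3 = 14, so the finish is 14 weeks.
The longest chain containing W11 totals 13 weeks.
So W11 can slip 14 − 13 = 1 week.

1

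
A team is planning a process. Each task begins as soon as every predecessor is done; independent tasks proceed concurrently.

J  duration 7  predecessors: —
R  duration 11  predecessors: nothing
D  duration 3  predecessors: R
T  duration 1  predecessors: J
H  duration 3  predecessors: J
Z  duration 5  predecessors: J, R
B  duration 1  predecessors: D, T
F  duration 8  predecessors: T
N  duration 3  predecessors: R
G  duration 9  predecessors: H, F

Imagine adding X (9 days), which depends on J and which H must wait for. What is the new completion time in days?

Originally the job takes 25 days.
With X inserted, H now waits for max(J, X).
New critical path: J→X→H→G = 7+9+3+9 = 28 ⇒ 28 days.

28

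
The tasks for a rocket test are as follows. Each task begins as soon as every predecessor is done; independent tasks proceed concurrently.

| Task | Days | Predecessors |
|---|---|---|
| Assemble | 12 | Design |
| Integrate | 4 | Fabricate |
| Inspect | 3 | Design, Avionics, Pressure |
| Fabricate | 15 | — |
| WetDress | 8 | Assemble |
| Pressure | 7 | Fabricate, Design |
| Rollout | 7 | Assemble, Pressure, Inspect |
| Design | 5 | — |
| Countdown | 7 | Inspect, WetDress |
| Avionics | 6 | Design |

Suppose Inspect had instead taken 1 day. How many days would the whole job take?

32

Actual critical path: Fabricate→Pressure→Inspect→Rollout = 15+7+3+7 = 32 ⇒ 32 days.
Inspect is on the critical path; changing it to 1 makes that path 30 days.
The binding chain switches to Design→Assemble→WetDress→Countdown = 5+12+8+7 = 32; finish 32 days.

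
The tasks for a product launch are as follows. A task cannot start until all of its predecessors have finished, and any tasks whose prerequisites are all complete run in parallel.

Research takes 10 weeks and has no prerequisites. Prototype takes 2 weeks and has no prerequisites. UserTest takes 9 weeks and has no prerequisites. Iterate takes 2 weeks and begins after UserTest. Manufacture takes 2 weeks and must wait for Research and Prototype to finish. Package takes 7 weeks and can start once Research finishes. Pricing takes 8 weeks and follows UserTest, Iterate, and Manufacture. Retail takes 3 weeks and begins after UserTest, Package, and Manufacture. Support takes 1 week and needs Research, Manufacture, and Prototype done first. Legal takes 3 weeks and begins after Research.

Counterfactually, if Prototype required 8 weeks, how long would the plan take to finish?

Critical path before the change: Research→Manufacture→Pricing = 10+2+8 = 20 giving 20 weeks.
Prototype has 8 weeks of float (longest path through it is 12).
No other chain overtakes it, so the finish is 20 weeks.

20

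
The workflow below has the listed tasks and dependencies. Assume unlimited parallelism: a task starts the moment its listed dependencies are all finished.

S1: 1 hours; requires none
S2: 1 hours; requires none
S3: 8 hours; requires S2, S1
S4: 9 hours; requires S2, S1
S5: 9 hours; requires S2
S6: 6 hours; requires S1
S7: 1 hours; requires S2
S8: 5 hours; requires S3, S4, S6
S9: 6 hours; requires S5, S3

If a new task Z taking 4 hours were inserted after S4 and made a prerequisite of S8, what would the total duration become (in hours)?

Originally the schedule takes 16 hours.
With Z inserted, S8 now waits for max(S3, S4, S6, Z).
New critical path: S1→S4→Z→S8 = 1+9+4+5 = 19 ⇒ 19 hours.

19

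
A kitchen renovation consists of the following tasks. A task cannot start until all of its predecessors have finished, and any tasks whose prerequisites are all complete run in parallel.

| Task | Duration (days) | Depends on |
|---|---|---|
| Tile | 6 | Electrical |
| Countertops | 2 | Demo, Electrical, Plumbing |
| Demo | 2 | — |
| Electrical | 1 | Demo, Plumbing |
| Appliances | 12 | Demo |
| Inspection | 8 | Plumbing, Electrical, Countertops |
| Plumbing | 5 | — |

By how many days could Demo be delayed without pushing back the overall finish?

Plumbing→Electrical→Countertops→Inspection = 5+1+2+8 = 16 sets the makespan at 16 days.
The longest chain containing Demo totals 14 days.
Float = 16 − 14 = 2.

2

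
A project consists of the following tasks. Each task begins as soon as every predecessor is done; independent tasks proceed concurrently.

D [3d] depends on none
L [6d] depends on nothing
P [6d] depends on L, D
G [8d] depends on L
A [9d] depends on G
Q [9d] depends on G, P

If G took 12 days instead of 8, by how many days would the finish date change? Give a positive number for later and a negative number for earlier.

Actual critical path: L→G→A = 6+8+9 = 23 ⇒ 23 days.
G lies on that path, so at 12 days the path becomes 27 days.
No other chain overtakes it, so the finish is 27 days.
Change in finish: 27 − 23 = +4 days.

4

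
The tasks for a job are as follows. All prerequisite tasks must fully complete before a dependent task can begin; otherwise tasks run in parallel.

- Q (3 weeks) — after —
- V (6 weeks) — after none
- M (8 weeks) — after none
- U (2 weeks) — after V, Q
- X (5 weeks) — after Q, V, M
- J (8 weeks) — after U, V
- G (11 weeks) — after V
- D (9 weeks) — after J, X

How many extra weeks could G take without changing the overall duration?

8

Critical path: V→U→J→D = 6+2+8+9 = 25, so the finish is 25 weeks.
G finishes as early as 17 and must finish by 25.
So G can slip 25 − 17 = 8 weeks.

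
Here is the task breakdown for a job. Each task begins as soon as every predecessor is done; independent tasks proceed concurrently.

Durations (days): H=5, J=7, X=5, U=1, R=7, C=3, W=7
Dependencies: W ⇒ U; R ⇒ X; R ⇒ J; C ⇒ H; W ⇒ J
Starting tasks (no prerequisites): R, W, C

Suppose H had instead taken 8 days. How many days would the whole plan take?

The binding path is R→J = 7+7 = 14; finish at 14 days.
The longest path through H is only 8 days, so H has float 6.
That remains the longest chain; total 14 days.

14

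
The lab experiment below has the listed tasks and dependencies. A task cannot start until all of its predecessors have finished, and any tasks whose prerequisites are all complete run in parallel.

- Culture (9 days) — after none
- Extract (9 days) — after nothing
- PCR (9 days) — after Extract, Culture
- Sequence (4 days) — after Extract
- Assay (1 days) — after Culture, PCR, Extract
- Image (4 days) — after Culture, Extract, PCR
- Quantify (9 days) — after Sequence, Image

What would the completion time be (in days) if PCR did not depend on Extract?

Original critical path: Culture→PCR→Image→Quantify = 9+9+4+9 = 31 ⇒ 31 days.
Dropping Extract→PCR doesn't change PCR's earliest start (9); another predecessor still binds.
The longest chain is now Culture→PCR→Image→Quantify = 9+9+4+9 = 31, so the lab experiment takes 31 days.

31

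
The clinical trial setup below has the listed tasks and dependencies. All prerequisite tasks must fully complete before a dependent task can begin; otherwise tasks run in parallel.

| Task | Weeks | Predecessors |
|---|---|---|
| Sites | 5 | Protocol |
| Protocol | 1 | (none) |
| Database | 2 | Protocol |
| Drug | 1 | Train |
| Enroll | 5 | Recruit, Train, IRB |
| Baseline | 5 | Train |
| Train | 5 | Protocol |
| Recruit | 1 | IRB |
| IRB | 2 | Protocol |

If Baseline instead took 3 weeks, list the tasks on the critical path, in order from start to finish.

Protocol, Train, Enroll

Actual critical path: Protocol→Train→Baseline = 1+5+5 = 11 ⇒ 11 weeks.
Since Baseline is critical, the -2 change carries straight to that chain (now 9 weeks).
Now Protocol→Train→Enroll = 1+5+5 = 11 is longest, so the finish becomes 11 weeks.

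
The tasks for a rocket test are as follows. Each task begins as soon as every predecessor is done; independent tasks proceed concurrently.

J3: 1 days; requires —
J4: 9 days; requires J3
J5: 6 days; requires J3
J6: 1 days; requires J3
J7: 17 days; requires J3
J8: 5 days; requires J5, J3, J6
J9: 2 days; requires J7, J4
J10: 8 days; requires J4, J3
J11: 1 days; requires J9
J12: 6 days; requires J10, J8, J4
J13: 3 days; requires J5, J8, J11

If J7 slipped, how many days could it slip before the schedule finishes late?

0

The longest chain is J3→J4→J10→J12 = 1+9+8+6 = 24; overall finish 24 days.
Longest path through J7: 24 days (earliest finish 18, latest finish 18).
Float = 24 − 24 = 0.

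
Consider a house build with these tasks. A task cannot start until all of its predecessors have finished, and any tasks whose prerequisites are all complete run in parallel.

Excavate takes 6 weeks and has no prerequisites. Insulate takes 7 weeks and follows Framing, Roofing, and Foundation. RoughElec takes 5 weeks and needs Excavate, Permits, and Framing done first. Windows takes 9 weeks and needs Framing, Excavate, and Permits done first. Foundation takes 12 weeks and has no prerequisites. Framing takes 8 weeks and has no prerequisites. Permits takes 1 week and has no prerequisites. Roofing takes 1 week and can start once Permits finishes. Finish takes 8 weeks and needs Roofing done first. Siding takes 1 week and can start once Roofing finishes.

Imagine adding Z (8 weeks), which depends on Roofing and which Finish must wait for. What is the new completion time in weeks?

Originally the project takes 19 weeks.
With Z inserted, Finish now waits for max(Roofing, Z).
New critical path: Foundation→Insulate = 12+7 = 19 ⇒ 19 weeks.

19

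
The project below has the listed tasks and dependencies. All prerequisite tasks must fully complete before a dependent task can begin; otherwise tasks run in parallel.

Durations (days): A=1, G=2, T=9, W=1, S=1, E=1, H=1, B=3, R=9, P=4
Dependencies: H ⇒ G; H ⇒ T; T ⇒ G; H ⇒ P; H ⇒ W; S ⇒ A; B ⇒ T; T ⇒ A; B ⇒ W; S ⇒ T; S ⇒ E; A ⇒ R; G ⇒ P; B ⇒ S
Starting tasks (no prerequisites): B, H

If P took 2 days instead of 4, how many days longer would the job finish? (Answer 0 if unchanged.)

Critical path before the change: B→S→T→A→R = 3+1+9+1+9 = 23 giving 23 days.
The longest path through P is only 19 days, so P has float 4.
No other chain overtakes it, so the finish is 23 days.
Change in finish: 23 − 23 = +0 days.

0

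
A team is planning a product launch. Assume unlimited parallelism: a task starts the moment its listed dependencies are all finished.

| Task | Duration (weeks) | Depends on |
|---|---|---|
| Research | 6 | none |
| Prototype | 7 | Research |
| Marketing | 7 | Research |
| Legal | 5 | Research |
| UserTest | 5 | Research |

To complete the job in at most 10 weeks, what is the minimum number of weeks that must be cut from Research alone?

3

Current finish: 13 weeks; target: 10.
Research is on every critical path, so each week cut from Research cuts the finish by one (this holds down to a finish of 8).
Need 13 − 10 = 3 weeks off Research → Research becomes 3 weeks, finish becomes 10.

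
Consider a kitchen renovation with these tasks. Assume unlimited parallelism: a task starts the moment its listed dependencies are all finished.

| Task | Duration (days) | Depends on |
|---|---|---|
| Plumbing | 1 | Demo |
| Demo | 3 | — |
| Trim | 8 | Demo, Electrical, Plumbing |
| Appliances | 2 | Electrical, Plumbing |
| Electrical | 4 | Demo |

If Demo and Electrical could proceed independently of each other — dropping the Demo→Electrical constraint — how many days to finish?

12

With the dependency in place, Demo→Electrical→Trim = 3+4+8 = 15 sets the finish at 15 days.
Without Demo→Electrical, Electrical's earliest start moves from 3 to 0.
After: Demo→Plumbing→Trim = 3+1+8 = 12 → 12 days.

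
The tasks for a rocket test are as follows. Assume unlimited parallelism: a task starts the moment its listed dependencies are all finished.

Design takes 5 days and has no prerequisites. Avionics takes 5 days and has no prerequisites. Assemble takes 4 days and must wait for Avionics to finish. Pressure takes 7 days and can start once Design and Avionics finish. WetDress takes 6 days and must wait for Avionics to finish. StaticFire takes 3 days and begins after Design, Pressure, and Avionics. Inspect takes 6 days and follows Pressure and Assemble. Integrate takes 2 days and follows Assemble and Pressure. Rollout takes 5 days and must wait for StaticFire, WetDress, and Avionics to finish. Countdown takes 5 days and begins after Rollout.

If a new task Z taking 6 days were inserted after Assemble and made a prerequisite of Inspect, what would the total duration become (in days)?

25

Originally the schedule takes 25 days.
With Z inserted, Inspect now waits for max(Pressure, Assemble, Z).
New critical path: Design→Pressure→StaticFire→Rollout→Countdown = 5+7+3+5+5 = 25 ⇒ 25 days.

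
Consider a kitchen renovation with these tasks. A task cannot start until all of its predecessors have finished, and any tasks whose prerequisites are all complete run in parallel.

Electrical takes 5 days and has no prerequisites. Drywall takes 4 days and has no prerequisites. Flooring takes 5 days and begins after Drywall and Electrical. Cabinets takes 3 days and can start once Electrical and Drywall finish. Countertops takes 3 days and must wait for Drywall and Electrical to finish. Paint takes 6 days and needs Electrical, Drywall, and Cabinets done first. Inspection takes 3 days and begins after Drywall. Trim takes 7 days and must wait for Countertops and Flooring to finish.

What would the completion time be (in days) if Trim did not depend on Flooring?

15

Before: longest chain Electrical→Flooring→Trim = 5+5+7 = 17, finish 17.
Without Flooring→Trim, Trim's earliest start moves from 10 to 8.
The longest chain is now Electrical→Countertops→Trim = 5+3+7 = 15, so the schedule takes 15 days.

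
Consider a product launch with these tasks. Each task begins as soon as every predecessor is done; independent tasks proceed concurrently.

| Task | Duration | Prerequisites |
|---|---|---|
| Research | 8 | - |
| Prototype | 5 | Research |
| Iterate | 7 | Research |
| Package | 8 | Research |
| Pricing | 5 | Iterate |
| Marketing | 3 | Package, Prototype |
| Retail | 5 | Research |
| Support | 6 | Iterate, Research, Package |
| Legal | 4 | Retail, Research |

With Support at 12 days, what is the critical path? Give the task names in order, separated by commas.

Research, Package, Support

The binding path is Research→Package→Support = 8+8+6 = 22; finish at 22 days.
Support is on the critical path; changing it to 12 makes that path 28 days.
That remains the longest chain; total 28 days.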